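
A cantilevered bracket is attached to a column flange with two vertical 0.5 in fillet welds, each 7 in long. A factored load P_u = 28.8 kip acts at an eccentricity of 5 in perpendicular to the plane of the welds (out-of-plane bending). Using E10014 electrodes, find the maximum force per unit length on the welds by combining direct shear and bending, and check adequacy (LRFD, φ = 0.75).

f_max ≈ 9.05 kip/in; adequate

E100XX → F_EXX = 100 ksi.
L_w = 2 × 7 = 14 in; section modulus (unit throat) S = 2 × L²/6 = 16.33 in².
Direct shear f_v = P/L_w = 28.8/14 = 2.057 kip/in.
Moment M = P × e = 28.8 × 5 = 144 kip·in; bending f_b = M/S = 8.816 kip/in.
f_max = √(f_v² + f_b²) = √(2.057² + 8.816²) = 9.053 kip/in.
φr_n = 0.75 × 0.6 × 100 × (0.707 × 0.5) = 15.91 kip/in → adequate.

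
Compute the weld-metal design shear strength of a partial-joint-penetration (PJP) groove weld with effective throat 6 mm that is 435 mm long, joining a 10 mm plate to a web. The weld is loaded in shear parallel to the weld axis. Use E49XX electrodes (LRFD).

φR_n ≈ 576 kN

E49XX → F_EXX = 490 MPa.
Effective throat (given) t_e = 6 mm.
A_we = 6 × 435 = 2610 mm².
F_nw = 0.6 F_EXX = 294 MPa.
φR_n = 0.75 × 294 × 2610 × 10⁻³ = 575.5 kN.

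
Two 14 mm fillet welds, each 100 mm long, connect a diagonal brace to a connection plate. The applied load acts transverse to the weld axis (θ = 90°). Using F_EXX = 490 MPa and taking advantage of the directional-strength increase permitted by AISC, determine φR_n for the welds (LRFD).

t_e = 0.707 × 14 = 9.898 mm; A_we = 9.898 × 200 = 1980 mm².
Directional factor: 1.0 + 0.5 sin^1.5(90°) = 1.5.
F_nw = 0.6 × 490 × 1.5 = 441 MPa.
φR_n = 0.75 × 441 × 1980 × 10⁻³ = 654.8 kN.

φR_n ≈ 655 kN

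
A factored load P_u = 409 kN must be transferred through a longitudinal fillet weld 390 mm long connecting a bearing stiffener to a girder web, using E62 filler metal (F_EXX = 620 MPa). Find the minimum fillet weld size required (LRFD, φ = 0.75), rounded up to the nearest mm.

w = 6 mm

Total weld length L = 390 mm.
Required throat t_e = P_u / (φ × 0.6 F_EXX × L) = 409 / (0.75 × 0.6 × 620 × 390 × 10⁻³) = 3.759 mm.
Required leg w = t_e / 0.707 = 5.317 mm → use 6 mm.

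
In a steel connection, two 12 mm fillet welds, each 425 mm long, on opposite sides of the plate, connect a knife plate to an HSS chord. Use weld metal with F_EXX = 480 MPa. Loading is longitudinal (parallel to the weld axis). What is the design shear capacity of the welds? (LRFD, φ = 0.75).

Effective throat t_e = 0.707 × 12 = 8.484 mm.
Total length L = 850 mm; A_we = 8.484 × 850 = 7211 mm².
F_nw = 0.6 F_EXX = 0.6 × 480 = 288 MPa.
φR_n = 0.75 × 288 × 7211 × 10⁻³ = 1558 kN.

φR_n ≈ 1560 kN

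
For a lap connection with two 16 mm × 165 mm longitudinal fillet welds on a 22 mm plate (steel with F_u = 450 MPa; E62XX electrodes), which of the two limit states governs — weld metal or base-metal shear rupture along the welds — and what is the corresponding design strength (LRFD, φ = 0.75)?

E62XX → F_EXX = 620 MPa.
t_e = 0.707 × 16 = 11.31 mm; L = 330 mm.
Weld metal: φR_n = 0.75 × 0.6 × 620 × 11.31 × 330 × 10⁻³ = 1041 kN.
Base metal (shear rupture): φR_n = 0.75 × 0.6 × 450 × 22 × 330 × 10⁻³ = 1470 kN.
Governing: weld metal.

φR_n ≈ 1040 kN (weld metal governs)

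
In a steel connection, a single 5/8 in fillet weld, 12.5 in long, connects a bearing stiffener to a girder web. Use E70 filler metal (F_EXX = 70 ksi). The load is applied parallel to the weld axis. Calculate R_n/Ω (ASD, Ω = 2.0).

Effective throat t_e = 0.707 × 0.625 = 0.4419 in.
Total length L = 12.5 in; A_we = 0.4419 × 12.5 = 5.523 in².
F_nw = 0.6 F_EXX = 0.6 × 70 = 42 ksi.
R_n = 42 × 5.523 = 232 kip; R_n/Ω = 232/2.0 = 116 kip.

R_n/Ω ≈ 116 kip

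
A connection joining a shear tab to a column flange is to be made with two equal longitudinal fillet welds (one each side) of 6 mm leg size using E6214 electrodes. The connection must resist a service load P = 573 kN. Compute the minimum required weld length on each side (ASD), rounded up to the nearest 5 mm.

L = 365 mm on each side

E62XX → F_EXX = 620 MPa.
Throat t_e = 0.707 × 6 = 4.242 mm.
r_n/Ω = (0.6 × 620 × 4.242) / 2.0 = 789 N/mm = 0.789 kN/mm.
L_req = P / (r_n/Ω) = 573 / 0.789 = 726.2 mm total.
Per side: 726.2 / 2 = 363.1 mm.
Round up → use L = 365 mm on each side.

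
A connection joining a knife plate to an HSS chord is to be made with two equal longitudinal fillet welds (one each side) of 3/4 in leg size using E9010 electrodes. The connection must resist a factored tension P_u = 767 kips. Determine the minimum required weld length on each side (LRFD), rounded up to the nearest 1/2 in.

E90XX → F_EXX = 90 ksi.
Throat t_e = 0.707 × 0.75 = 0.5302 in.
φr_n = 0.75 × 0.6 × 90 × 0.5302 = 21.48 kips/in.
L_req = P_u / φr_n = 767 / 21.48 = 35.72 in total.
Per side: 35.72 / 2 = 17.86 in.
Round up → use L = 18 in on each side.

L = 18 in on each side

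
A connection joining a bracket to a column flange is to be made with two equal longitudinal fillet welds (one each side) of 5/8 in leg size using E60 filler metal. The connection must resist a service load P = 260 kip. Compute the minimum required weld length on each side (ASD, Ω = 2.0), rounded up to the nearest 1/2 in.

L = 16.5 in on each side

E60XX → F_EXX = 60 ksi.
Throat t_e = 0.707 × 0.625 = 0.4419 in.
r_n/Ω = (0.6 × 60 × 0.4419) / 2.0 = 7.954 kip/in.
L_req = P / (r_n/Ω) = 260 / 7.954 = 32.69 in total.
Per side: 32.69 / 2 = 16.34 in.
Round up → use L = 16.5 in on each side.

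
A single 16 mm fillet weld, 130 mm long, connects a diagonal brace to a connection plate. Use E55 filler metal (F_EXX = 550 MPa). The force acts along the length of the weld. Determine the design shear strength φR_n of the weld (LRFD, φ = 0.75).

Effective throat t_e = 0.707 × 16 = 11.31 mm.
Total length L = 130 mm; A_we = 11.31 × 130 = 1471 mm².
F_nw = 0.6 F_EXX = 0.6 × 550 = 330 MPa.
φR_n = 0.75 × 330 × 1471 × 10⁻³ = 364 kN.

φR_n ≈ 364 kN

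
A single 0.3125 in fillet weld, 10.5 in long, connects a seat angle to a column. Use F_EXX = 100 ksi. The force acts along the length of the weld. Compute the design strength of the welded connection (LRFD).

Effective throat t_e = 0.707 × 0.3125 = 0.2209 in.
Total length L = 10.5 in; A_we = 0.2209 × 10.5 = 2.32 in².
F_nw = 0.6 F_EXX = 0.6 × 100 = 60 ksi.
φR_n = 0.75 × 60 × 2.32 = 104.4 kips.

φR_n ≈ 104 kips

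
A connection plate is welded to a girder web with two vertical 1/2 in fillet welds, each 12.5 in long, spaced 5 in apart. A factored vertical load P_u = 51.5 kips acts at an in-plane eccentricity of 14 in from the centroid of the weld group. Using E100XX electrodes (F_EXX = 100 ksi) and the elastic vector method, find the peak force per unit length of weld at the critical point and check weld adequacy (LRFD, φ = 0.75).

Total weld length L_w = 25 in. Treat welds as unit-width lines.
Polar moment about centroid: J = 2[d³/12 + d(b/2)²] = 2[12.5³/12 + 12.5×2.5²] = 481.8 in³.
Direct shear f_v = P/L_w = 51.5 / 25 = 2.06 kip/in (vertical).
Torsion M = P·e = 51.5 × 14 = 721 kip·in.
Critical point at (x, y) = (2.5, 6.25) from centroid. f_tx = M·y/J = 9.354 kip/in; f_ty = M·x/J = 3.741 kip/in.
Resultant f_max = √[f_tx² + (f_v + f_ty)²] = √[9.354² + (2.06 + 3.741)²] = 11.01 kip/in.
Capacity per unit length: φr_n = 0.75 × 0.6 × 100 × (0.707 × 0.5) = 15.91 kip/in.
11.01 ≤ 15.91 → adequate.

f_max ≈ 11 kip/in; adequate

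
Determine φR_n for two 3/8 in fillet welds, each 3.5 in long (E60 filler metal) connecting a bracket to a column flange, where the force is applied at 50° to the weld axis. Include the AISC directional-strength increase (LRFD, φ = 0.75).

E60XX → F_EXX = 60 ksi.
t_e = 0.707 × 0.375 = 0.2651 in; A_we = 0.2651 × 7 = 1.856 in².
Directional factor: 1.0 + 0.5 sin^1.5(50°) = 1.335.
F_nw = 0.6 × 60 × 1.335 = 48.07 ksi.
φR_n = 0.75 × 48.07 × 1.856 = 66.91 kips.

φR_n ≈ 66.9 kips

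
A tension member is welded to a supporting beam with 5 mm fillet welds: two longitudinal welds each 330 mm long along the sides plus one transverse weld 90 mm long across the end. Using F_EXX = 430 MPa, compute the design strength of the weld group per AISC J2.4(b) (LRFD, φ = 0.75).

φR_n ≈ 513 kN

t_e = 0.707 × 5 = 3.535 mm.
R_nwl = 0.6 × 430 × 3.535 × 660 × 10⁻³ = 601.9 kN (longitudinal, 2 welds).
R_nwt = 0.6 × 430 × 3.535 × 90 × 10⁻³ = 82.08 kN (transverse, base value).
(i) R_nwl + R_nwt = 684 kN; (ii) 0.85 R_nwl + 1.5 R_nwt = 634.8 kN.
R_n = max = 684 kN [governs: (i)]; φR_n = 513 kN.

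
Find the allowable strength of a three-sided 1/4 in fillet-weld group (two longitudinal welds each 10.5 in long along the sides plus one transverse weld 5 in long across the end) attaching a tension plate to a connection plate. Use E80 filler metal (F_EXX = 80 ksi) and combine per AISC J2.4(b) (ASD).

t_e = 0.707 × 0.25 = 0.1767 in.
R_nwl = 0.6 × 80 × 0.1767 × 21 = 178.2 kip (longitudinal, 2 welds).
R_nwt = 0.6 × 80 × 0.1767 × 5 = 42.42 kip (transverse, base value).
(i) R_nwl + R_nwt = 220.6 kip; (ii) 0.85 R_nwl + 1.5 R_nwt = 215.1 kip.
R_n = max = 220.6 kip [governs: (i)]; R_n/Ω = 110.3 kip.

R_n/Ω ≈ 110 kip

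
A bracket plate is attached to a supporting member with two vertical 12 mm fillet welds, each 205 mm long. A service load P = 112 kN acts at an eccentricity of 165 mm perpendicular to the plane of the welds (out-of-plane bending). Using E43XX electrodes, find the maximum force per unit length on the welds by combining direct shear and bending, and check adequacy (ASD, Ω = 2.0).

E43XX → F_EXX = 430 MPa.
L_w = 2 × 205 = 410 mm; section modulus (unit throat) S = 2 × L²/6 = 14010 mm².
Direct shear f_v = P/L_w = 112×10³/410 = 273.2 N/mm.
Moment M = P × e = 112×10³ × 165 = 18480000 N·mm; bending f_b = M/S = 1319 N/mm.
f_max = √(f_v² + f_b²) = √(273.2² + 1319²) = 1347 N/mm.
r_n/Ω = (1/2.0) × 0.6 × 430 × (0.707 × 12) = 1094 N/mm → NOT adequate.

f_max ≈ 1350 N/mm; NOT adequate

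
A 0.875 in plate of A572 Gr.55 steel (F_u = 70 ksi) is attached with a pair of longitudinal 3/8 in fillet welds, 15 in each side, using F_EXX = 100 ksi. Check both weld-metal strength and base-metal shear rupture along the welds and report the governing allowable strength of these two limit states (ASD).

t_e = 0.707 × 0.375 = 0.2651 in; L = 30 in.
Weld metal: R_n/Ω = (1/2.0) × 0.6 × 100 × 0.2651 × 30 = 238.6 kips.
Base metal (shear rupture): R_n/Ω = (1/2.0) × 0.6 × 70 × 0.875 × 30 = 551.2 kips.
Governing: weld metal.

R_n/Ω ≈ 239 kips (weld metal governs)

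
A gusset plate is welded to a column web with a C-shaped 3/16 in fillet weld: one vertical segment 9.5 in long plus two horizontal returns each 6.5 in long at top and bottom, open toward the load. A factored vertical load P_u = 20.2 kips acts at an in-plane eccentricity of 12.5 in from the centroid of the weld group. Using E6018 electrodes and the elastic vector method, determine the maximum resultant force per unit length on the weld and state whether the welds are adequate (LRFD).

f_max ≈ 4.25 kip/in; NOT adequate

E60XX → F_EXX = 60 ksi.
Total weld length L_w = 22.5 in. Treat welds as unit-width lines.
Centroid: x̄ = 2×6.5×3.25 / 22.5 = 1.878 in from the vertical weld.
Polar moment about centroid: J = I_x + I_y = [9.5³/12 + 2×6.5×4.75²] + [9.5×1.878² + 2(6.5³/12 + 6.5×1.372²)] = 468.5 in³.
Direct shear f_v = P/L_w = 20.2 / 22.5 = 0.8978 kip/in (vertical).
Torsion M = P·e = 20.2 × 12.5 = 252.5 kip·in.
Critical point at (x, y) = (4.622, 4.75) from centroid. f_tx = M·y/J = 2.56 kip/in; f_ty = M·x/J = 2.491 kip/in.
Resultant f_max = √[f_tx² + (f_v + f_ty)²] = √[2.56² + (0.8978 + 2.491)²] = 4.247 kip/in.
Capacity per unit length: φr_n = 0.75 × 0.6 × 60 × (0.707 × 0.1875) = 3.579 kip/in.
4.247 > 3.579 → NOT adequate.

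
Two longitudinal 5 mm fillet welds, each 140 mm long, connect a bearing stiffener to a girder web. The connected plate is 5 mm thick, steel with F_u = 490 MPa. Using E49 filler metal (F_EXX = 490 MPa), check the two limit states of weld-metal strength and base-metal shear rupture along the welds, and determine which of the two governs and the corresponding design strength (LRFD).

t_e = 0.707 × 5 = 3.535 mm; L = 280 mm.
Weld metal: φR_n = 0.75 × 0.6 × 490 × 3.535 × 280 × 10⁻³ = 218.3 kN.
Base metal (shear rupture): φR_n = 0.75 × 0.6 × 490 × 5 × 280 × 10⁻³ = 308.7 kN.
Governing: weld metal.

φR_n ≈ 218 kN (weld metal governs)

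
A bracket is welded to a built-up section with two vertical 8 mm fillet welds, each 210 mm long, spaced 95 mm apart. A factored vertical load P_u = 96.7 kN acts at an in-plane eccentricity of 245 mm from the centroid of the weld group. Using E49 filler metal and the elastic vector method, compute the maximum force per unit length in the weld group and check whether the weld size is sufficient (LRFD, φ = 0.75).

E49XX → F_EXX = 490 MPa.
Total weld length L_w = 420 mm. Treat welds as unit-width lines.
Polar moment about centroid: J = 2[d³/12 + d(b/2)²] = 2[210³/12 + 210×47.5²] = 2491000 mm³.
Direct shear f_v = P/L_w = 96.7×10³ / 420 = 230.2 N/mm (vertical).
Torsion M = P·e = 96.7×10³ × 245 = 23692000 N·mm.
Critical point at (x, y) = (47.5, 105) from centroid. f_tx = M·y/J = 998.6 N/mm; f_ty = M·x/J = 451.7 N/mm.
Resultant f_max = √[f_tx² + (f_v + f_ty)²] = √[998.6² + (230.2 + 451.7)²] = 1209 N/mm.
Capacity per unit length: φr_n = 0.75 × 0.6 × 490 × (0.707 × 8) = 1247 N/mm.
1209 ≤ 1247 → adequate.

f_max ≈ 1210 N/mm; adequate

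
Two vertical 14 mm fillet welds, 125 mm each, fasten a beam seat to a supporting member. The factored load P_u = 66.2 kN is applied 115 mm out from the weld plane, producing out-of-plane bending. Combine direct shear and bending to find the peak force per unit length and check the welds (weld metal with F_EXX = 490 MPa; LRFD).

L_w = 2 × 125 = 250 mm; section modulus (unit throat) S = 2 × L²/6 = 5208 mm².
Direct shear f_v = P/L_w = 66.2×10³/250 = 264.8 N/mm.
Moment M = P × e = 66.2×10³ × 115 = 7613000 N·mm; bending f_b = M/S = 1462 N/mm.
f_max = √(f_v² + f_b²) = √(264.8² + 1462²) = 1485 N/mm.
φr_n = 0.75 × 0.6 × 490 × (0.707 × 14) = 2183 N/mm → adequate.

f_max ≈ 1490 N/mm; adequate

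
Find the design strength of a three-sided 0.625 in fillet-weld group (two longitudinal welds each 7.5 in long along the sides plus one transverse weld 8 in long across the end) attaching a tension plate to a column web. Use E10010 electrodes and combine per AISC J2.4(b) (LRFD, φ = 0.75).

φR_n ≈ 492 kip

E100XX → F_EXX = 100 ksi.
t_e = 0.707 × 0.625 = 0.4419 in.
R_nwl = 0.6 × 100 × 0.4419 × 15 = 397.7 kip (longitudinal, 2 welds).
R_nwt = 0.6 × 100 × 0.4419 × 8 = 212.1 kip (transverse, base value).
(i) R_nwl + R_nwt = 609.8 kip; (ii) 0.85 R_nwl + 1.5 R_nwt = 656.2 kip.
R_n = max = 656.2 kip [governs: (ii)]; φR_n = 492.1 kip.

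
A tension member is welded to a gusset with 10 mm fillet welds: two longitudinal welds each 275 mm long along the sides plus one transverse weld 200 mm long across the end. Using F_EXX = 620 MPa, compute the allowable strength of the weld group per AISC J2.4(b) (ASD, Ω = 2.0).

t_e = 0.707 × 10 = 7.07 mm.
R_nwl = 0.6 × 620 × 7.07 × 550 × 10⁻³ = 1447 kN (longitudinal, 2 welds).
R_nwt = 0.6 × 620 × 7.07 × 200 × 10⁻³ = 526 kN (transverse, base value).
(i) R_nwl + R_nwt = 1973 kN; (ii) 0.85 R_nwl + 1.5 R_nwt = 2019 kN.
R_n = max = 2019 kN [governs: (ii)]; R_n/Ω = 1009 kN.

R_n/Ω ≈ 1010 kN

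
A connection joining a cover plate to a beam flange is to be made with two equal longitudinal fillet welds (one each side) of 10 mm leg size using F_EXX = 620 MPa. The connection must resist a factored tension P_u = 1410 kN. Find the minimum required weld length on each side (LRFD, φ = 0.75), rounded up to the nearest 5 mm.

Throat t_e = 0.707 × 10 = 7.07 mm.
φr_n = 0.75 × 0.6 × 620 × 7.07 × 10⁻³ = 1.973 kN/mm.
L_req = P_u / φr_n = 1410 / 1.973 = 714.8 mm total.
Per side: 714.8 / 2 = 357.4 mm.
Round up → use L = 360 mm on each side.

L = 360 mm on each side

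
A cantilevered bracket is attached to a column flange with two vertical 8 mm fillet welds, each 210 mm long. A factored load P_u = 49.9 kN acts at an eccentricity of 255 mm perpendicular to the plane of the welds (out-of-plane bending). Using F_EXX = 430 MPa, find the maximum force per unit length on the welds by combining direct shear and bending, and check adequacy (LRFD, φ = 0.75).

f_max ≈ 874 N/mm; adequate

L_w = 2 × 210 = 420 mm; section modulus (unit throat) S = 2 × L²/6 = 14700 mm².
Direct shear f_v = P/L_w = 49.9×10³/420 = 118.8 N/mm.
Moment M = P × e = 49.9×10³ × 255 = 12724000 N·mm; bending f_b = M/S = 865.6 N/mm.
f_max = √(f_v² + f_b²) = √(118.8² + 865.6²) = 873.7 N/mm.
φr_n = 0.75 × 0.6 × 430 × (0.707 × 8) = 1094 N/mm → adequate.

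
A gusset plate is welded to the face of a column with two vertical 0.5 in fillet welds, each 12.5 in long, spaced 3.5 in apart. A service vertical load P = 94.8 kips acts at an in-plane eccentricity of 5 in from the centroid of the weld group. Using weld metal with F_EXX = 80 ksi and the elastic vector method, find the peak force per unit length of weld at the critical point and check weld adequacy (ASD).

Total weld length L_w = 25 in. Treat welds as unit-width lines.
Polar moment about centroid: J = 2[d³/12 + d(b/2)²] = 2[12.5³/12 + 12.5×1.75²] = 402.1 in³.
Direct shear f_v = P/L_w = 94.8 / 25 = 3.792 kip/in (vertical).
Torsion M = P·e = 94.8 × 5 = 474 kip·in.
Critical point at (x, y) = (1.75, 6.25) from centroid. f_tx = M·y/J = 7.368 kip/in; f_ty = M·x/J = 2.063 kip/in.
Resultant f_max = √[f_tx² + (f_v + f_ty)²] = √[7.368² + (3.792 + 2.063)²] = 9.411 kip/in.
Capacity per unit length: r_n/Ω = (1/2.0) × 0.6 × 80 × (0.707 × 0.5) = 8.484 kip/in.
9.411 > 8.484 → NOT adequate.

f_max ≈ 9.41 kip/in; NOT adequate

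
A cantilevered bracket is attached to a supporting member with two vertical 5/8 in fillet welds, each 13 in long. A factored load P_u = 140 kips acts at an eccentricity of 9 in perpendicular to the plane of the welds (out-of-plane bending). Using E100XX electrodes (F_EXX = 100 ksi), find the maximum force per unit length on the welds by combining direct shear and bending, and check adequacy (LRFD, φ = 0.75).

L_w = 2 × 13 = 26 in; section modulus (unit throat) S = 2 × L²/6 = 56.33 in².
Direct shear f_v = P/L_w = 140/26 = 5.385 kip/in.
Moment M = P × e = 140 × 9 = 1260 kip·in; bending f_b = M/S = 22.37 kip/in.
f_max = √(f_v² + f_b²) = √(5.385² + 22.37²) = 23.01 kip/in.
φr_n = 0.75 × 0.6 × 100 × (0.707 × 0.625) = 19.88 kip/in → NOT adequate.

f_max ≈ 23 kip/in; NOT adequate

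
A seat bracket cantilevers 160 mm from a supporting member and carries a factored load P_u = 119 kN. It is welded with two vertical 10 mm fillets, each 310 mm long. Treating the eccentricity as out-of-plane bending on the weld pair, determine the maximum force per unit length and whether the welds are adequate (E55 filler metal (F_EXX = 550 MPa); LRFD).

L_w = 2 × 310 = 620 mm; section modulus (unit throat) S = 2 × L²/6 = 32030 mm².
Direct shear f_v = P/L_w = 119×10³/620 = 191.9 N/mm.
Moment M = P × e = 119×10³ × 160 = 19040000 N·mm; bending f_b = M/S = 594.4 N/mm.
f_max = √(f_v² + f_b²) = √(191.9² + 594.4²) = 624.6 N/mm.
φr_n = 0.75 × 0.6 × 550 × (0.707 × 10) = 1750 N/mm → adequate.

f_max ≈ 625 N/mm; adequate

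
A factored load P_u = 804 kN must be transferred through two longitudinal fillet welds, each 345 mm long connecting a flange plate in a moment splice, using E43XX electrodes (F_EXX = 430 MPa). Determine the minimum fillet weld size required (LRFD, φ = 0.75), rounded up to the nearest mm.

w = 9 mm

Total weld length L = 690 mm.
Required throat t_e = P_u / (φ × 0.6 F_EXX × L) = 804 / (0.75 × 0.6 × 430 × 690 × 10⁻³) = 6.022 mm.
Required leg w = t_e / 0.707 = 8.517 mm → use 9 mm.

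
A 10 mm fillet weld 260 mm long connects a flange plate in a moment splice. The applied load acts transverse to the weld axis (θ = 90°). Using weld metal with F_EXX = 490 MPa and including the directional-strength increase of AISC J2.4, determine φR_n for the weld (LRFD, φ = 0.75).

t_e = 0.707 × 10 = 7.07 mm; A_we = 7.07 × 260 = 1838 mm².
Directional factor: 1.0 + 0.5 sin^1.5(90°) = 1.5.
F_nw = 0.6 × 490 × 1.5 = 441 MPa.
φR_n = 0.75 × 441 × 1838 × 10⁻³ = 608 kN.

φR_n ≈ 608 kN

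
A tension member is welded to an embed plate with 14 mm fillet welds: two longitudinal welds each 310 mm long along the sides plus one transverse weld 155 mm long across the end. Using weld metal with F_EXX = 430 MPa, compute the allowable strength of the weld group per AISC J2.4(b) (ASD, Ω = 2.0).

t_e = 0.707 × 14 = 9.898 mm.
R_nwl = 0.6 × 430 × 9.898 × 620 × 10⁻³ = 1583 kN (longitudinal, 2 welds).
R_nwt = 0.6 × 430 × 9.898 × 155 × 10⁻³ = 395.8 kN (transverse, base value).
(i) R_nwl + R_nwt = 1979 kN; (ii) 0.85 R_nwl + 1.5 R_nwt = 1940 kN.
R_n = max = 1979 kN [governs: (i)]; R_n/Ω = 989.6 kN.

R_n/Ω ≈ 990 kN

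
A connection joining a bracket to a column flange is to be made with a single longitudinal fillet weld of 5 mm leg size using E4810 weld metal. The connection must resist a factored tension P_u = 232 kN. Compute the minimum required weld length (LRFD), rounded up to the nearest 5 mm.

L = 305 mm

E48XX → F_EXX = 480 MPa.
Throat t_e = 0.707 × 5 = 3.535 mm.
φr_n = 0.75 × 0.6 × 480 × 3.535 × 10⁻³ = 0.7636 kN/mm.
L_req = P_u / φr_n = 232 / 0.7636 = 303.8 mm total.
Round up → use L = 305 mm.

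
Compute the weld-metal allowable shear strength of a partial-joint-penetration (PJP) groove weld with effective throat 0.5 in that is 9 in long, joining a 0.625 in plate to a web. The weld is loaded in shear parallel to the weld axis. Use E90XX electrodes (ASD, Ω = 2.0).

R_n/Ω ≈ 122 kips

E90XX → F_EXX = 90 ksi.
Effective throat (given) t_e = 0.5 in.
A_we = 0.5 × 9 = 4.5 in².
F_nw = 0.6 F_EXX = 54 ksi.
R_n/Ω = (54 × 4.5) / 2.0 = 121.5 kips.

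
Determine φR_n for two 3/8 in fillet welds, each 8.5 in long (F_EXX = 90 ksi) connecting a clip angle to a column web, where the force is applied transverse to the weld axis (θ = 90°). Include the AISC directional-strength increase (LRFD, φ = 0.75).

φR_n ≈ 274 kips

t_e = 0.707 × 0.375 = 0.2651 in; A_we = 0.2651 × 17 = 4.507 in².
Directional factor: 1.0 + 0.5 sin^1.5(90°) = 1.5.
F_nw = 0.6 × 90 × 1.5 = 81 ksi.
φR_n = 0.75 × 81 × 4.507 = 273.8 kips.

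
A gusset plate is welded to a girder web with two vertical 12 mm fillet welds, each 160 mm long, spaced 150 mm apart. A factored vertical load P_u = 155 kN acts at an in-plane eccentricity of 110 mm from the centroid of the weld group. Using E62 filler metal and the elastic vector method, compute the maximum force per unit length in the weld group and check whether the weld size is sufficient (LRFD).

f_max ≈ 1140 N/mm; adequate

E62XX → F_EXX = 620 MPa.
Total weld length L_w = 320 mm. Treat welds as unit-width lines.
Polar moment about centroid: J = 2[d³/12 + d(b/2)²] = 2[160³/12 + 160×75²] = 2483000 mm³.
Direct shear f_v = P/L_w = 155×10³ / 320 = 484.4 N/mm (vertical).
Torsion M = P·e = 155×10³ × 110 = 17050000 N·mm.
Critical point at (x, y) = (75, 80) from centroid. f_tx = M·y/J = 549.4 N/mm; f_ty = M·x/J = 515.1 N/mm.
Resultant f_max = √[f_tx² + (f_v + f_ty)²] = √[549.4² + (484.4 + 515.1)²] = 1141 N/mm.
Capacity per unit length: φr_n = 0.75 × 0.6 × 620 × (0.707 × 12) = 2367 N/mm.
1141 ≤ 2367 → adequate.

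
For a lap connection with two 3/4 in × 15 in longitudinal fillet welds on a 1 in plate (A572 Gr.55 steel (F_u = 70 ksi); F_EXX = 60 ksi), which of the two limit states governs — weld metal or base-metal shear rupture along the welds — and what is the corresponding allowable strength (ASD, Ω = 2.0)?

R_n/Ω ≈ 286 kips (weld metal governs)

t_e = 0.707 × 0.75 = 0.5302 in; L = 30 in.
Weld metal: R_n/Ω = (1/2.0) × 0.6 × 60 × 0.5302 × 30 = 286.3 kips.
Base metal (shear rupture): R_n/Ω = (1/2.0) × 0.6 × 70 × 1 × 30 = 630 kips.
Governing: weld metal.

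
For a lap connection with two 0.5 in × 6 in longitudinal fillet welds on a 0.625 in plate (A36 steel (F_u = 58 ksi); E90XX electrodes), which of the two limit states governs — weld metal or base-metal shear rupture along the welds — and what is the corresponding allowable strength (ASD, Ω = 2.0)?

E90XX → F_EXX = 90 ksi.
t_e = 0.707 × 0.5 = 0.3535 in; L = 12 in.
Weld metal: R_n/Ω = (1/2.0) × 0.6 × 90 × 0.3535 × 12 = 114.5 kip.
Base metal (shear rupture): R_n/Ω = (1/2.0) × 0.6 × 58 × 0.625 × 12 = 130.5 kip.
Governing: weld metal.

R_n/Ω ≈ 115 kip (weld metal governs)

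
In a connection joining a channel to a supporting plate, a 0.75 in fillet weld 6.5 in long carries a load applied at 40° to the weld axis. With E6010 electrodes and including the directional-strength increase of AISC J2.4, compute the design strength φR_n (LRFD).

E60XX → F_EXX = 60 ksi.
t_e = 0.707 × 0.75 = 0.5302 in; A_we = 0.5302 × 6.5 = 3.447 in².
Directional factor: 1.0 + 0.5 sin^1.5(40°) = 1.258.
F_nw = 0.6 × 60 × 1.258 = 45.28 ksi.
φR_n = 0.75 × 45.28 × 3.447 = 117 kip.

φR_n ≈ 117 kip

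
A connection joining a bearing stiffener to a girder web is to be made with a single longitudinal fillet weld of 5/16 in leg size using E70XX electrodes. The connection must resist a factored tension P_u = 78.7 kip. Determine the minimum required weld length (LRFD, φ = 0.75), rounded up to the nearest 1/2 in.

L = 11.5 in

E70XX → F_EXX = 70 ksi.
Throat t_e = 0.707 × 0.3125 = 0.2209 in.
φr_n = 0.75 × 0.6 × 70 × 0.2209 = 6.96 kip/in.
L_req = P_u / φr_n = 78.7 / 6.96 = 11.31 in total.
Round up → use L = 11.5 in.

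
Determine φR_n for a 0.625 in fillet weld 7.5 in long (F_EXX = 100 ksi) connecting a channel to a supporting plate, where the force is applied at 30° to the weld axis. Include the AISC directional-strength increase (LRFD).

t_e = 0.707 × 0.625 = 0.4419 in; A_we = 0.4419 × 7.5 = 3.314 in².
Directional factor: 1.0 + 0.5 sin^1.5(30°) = 1.177.
F_nw = 0.6 × 100 × 1.177 = 70.61 ksi.
φR_n = 0.75 × 70.61 × 3.314 = 175.5 kip.

φR_n ≈ 175 kip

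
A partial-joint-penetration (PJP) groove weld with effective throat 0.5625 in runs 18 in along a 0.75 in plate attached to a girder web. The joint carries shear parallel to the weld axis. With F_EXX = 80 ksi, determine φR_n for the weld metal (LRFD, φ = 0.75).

φR_n ≈ 364 kips

Effective throat (given) t_e = 0.5625 in.
A_we = 0.5625 × 18 = 10.12 in².
F_nw = 0.6 F_EXX = 48 ksi.
φR_n = 0.75 × 48 × 10.12 = 364.5 kips.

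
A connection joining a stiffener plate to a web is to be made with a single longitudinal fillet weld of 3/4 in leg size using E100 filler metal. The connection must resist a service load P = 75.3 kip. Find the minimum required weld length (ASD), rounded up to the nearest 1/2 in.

E100XX → F_EXX = 100 ksi.
Throat t_e = 0.707 × 0.75 = 0.5302 in.
r_n/Ω = (0.6 × 100 × 0.5302) / 2.0 = 15.91 kip/in.
L_req = P / (r_n/Ω) = 75.3 / 15.91 = 4.734 in total.
Round up → use L = 5 in.

L = 5 in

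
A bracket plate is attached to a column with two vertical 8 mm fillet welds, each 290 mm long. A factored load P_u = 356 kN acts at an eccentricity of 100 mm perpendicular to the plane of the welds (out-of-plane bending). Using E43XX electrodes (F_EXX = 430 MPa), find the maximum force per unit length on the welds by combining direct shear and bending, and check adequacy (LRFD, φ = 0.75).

L_w = 2 × 290 = 580 mm; section modulus (unit throat) S = 2 × L²/6 = 28030 mm².
Direct shear f_v = P/L_w = 356×10³/580 = 613.8 N/mm.
Moment M = P × e = 356×10³ × 100 = 35600000 N·mm; bending f_b = M/S = 1270 N/mm.
f_max = √(f_v² + f_b²) = √(613.8² + 1270²) = 1410 N/mm.
φr_n = 0.75 × 0.6 × 430 × (0.707 × 8) = 1094 N/mm → NOT adequate.

f_max ≈ 1410 N/mm; NOT adequate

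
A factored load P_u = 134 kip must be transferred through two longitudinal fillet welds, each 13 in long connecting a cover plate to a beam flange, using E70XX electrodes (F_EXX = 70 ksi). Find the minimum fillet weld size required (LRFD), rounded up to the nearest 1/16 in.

Total weld length L = 26 in.
Required throat t_e = P_u / (φ × 0.6 F_EXX × L) = 134 / (0.75 × 0.6 × 70 × 26) = 0.1636 in.
Required leg w = t_e / 0.707 = 0.2314 in → use 1/4 in.

w = 1/4 in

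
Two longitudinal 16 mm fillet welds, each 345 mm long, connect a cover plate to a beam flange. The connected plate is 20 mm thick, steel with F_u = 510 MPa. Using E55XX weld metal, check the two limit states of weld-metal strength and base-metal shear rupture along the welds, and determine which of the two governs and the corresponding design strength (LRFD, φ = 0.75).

E55XX → F_EXX = 550 MPa.
t_e = 0.707 × 16 = 11.31 mm; L = 690 mm.
Weld metal: φR_n = 0.75 × 0.6 × 550 × 11.31 × 690 × 10⁻³ = 1932 kN.
Base metal (shear rupture): φR_n = 0.75 × 0.6 × 510 × 20 × 690 × 10⁻³ = 3167 kN.
Governing: weld metal.

φR_n ≈ 1930 kN (weld metal governs)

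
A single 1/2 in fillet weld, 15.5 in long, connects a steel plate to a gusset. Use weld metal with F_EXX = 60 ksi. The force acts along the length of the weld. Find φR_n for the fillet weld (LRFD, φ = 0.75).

Effective throat t_e = 0.707 × 0.5 = 0.3535 in.
Total length L = 15.5 in; A_we = 0.3535 × 15.5 = 5.479 in².
F_nw = 0.6 F_EXX = 0.6 × 60 = 36 ksi.
φR_n = 0.75 × 36 × 5.479 = 147.9 kips.

φR_n ≈ 148 kips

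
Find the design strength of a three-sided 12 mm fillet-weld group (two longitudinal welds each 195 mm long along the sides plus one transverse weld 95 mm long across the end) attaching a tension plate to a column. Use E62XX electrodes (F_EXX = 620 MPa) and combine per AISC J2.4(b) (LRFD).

φR_n ≈ 1150 kN

t_e = 0.707 × 12 = 8.484 mm.
R_nwl = 0.6 × 620 × 8.484 × 390 × 10⁻³ = 1231 kN (longitudinal, 2 welds).
R_nwt = 0.6 × 620 × 8.484 × 95 × 10⁻³ = 299.8 kN (transverse, base value).
(i) R_nwl + R_nwt = 1531 kN; (ii) 0.85 R_nwl + 1.5 R_nwt = 1496 kN.
R_n = max = 1531 kN [governs: (i)]; φR_n = 1148 kN.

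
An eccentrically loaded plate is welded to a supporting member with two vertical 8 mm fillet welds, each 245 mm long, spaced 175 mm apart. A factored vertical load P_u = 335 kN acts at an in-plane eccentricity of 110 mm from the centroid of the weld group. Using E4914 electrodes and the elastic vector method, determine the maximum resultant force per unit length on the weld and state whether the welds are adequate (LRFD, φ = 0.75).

E49XX → F_EXX = 490 MPa.
Total weld length L_w = 490 mm. Treat welds as unit-width lines.
Polar moment about centroid: J = 2[d³/12 + d(b/2)²] = 2[245³/12 + 245×87.5²] = 6203000 mm³.
Direct shear f_v = P/L_w = 335×10³ / 490 = 683.7 N/mm (vertical).
Torsion M = P·e = 335×10³ × 110 = 36850000 N·mm.
Critical point at (x, y) = (87.5, 122.5) from centroid. f_tx = M·y/J = 727.8 N/mm; f_ty = M·x/J = 519.8 N/mm.
Resultant f_max = √[f_tx² + (f_v + f_ty)²] = √[727.8² + (683.7 + 519.8)²] = 1406 N/mm.
Capacity per unit length: φr_n = 0.75 × 0.6 × 490 × (0.707 × 8) = 1247 N/mm.
1406 > 1247 → NOT adequate.

f_max ≈ 1410 N/mm; NOT adequate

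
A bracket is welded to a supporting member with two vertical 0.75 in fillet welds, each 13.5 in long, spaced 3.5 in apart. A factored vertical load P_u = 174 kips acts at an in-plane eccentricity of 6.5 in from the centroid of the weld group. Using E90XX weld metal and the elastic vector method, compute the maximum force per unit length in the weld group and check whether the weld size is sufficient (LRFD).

E90XX → F_EXX = 90 ksi.
Total weld length L_w = 27 in. Treat welds as unit-width lines.
Polar moment about centroid: J = 2[d³/12 + d(b/2)²] = 2[13.5³/12 + 13.5×1.75²] = 492.8 in³.
Direct shear f_v = P/L_w = 174 / 27 = 6.444 kip/in (vertical).
Torsion M = P·e = 174 × 6.5 = 1131 kip·in.
Critical point at (x, y) = (1.75, 6.75) from centroid. f_tx = M·y/J = 15.49 kip/in; f_ty = M·x/J = 4.017 kip/in.
Resultant f_max = √[f_tx² + (f_v + f_ty)²] = √[15.49² + (6.444 + 4.017)²] = 18.69 kip/in.
Capacity per unit length: φr_n = 0.75 × 0.6 × 90 × (0.707 × 0.75) = 21.48 kip/in.
18.69 ≤ 21.48 → adequate.

f_max ≈ 18.7 kip/in; adequate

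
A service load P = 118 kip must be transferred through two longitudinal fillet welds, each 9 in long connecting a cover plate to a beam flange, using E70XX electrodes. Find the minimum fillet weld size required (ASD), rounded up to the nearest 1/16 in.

w = 1/2 in

E70XX → F_EXX = 70 ksi.
Total weld length L = 18 in.
Required throat t_e = P × Ω / (0.6 F_EXX × L) = 118 × 2.0 / (0.6 × 70 × 18) = 0.3122 in.
Required leg w = t_e / 0.707 = 0.4415 in → use 1/2 in.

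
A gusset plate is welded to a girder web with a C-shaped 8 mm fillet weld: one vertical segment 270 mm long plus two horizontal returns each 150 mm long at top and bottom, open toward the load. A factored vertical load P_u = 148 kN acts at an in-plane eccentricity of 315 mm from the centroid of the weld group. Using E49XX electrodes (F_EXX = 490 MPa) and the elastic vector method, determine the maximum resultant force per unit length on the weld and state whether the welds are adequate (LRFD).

f_max ≈ 1140 N/mm; adequate

Total weld length L_w = 570 mm. Treat welds as unit-width lines.
Centroid: x̄ = 2×150×75 / 570 = 39.47 mm from the vertical weld.
Polar moment about centroid: J = I_x + I_y = [270³/12 + 2×150×135²] + [270×39.47² + 2(150³/12 + 150×35.53²)] = 8470000 mm³.
Direct shear f_v = P/L_w = 148×10³ / 570 = 259.6 N/mm (vertical).
Torsion M = P·e = 148×10³ × 315 = 46620000 N·mm.
Critical point at (x, y) = (110.5, 135) from centroid. f_tx = M·y/J = 743.1 N/mm; f_ty = M·x/J = 608.4 N/mm.
Resultant f_max = √[f_tx² + (f_v + f_ty)²] = √[743.1² + (259.6 + 608.4)²] = 1143 N/mm.
Capacity per unit length: φr_n = 0.75 × 0.6 × 490 × (0.707 × 8) = 1247 N/mm.
1143 ≤ 1247 → adequate.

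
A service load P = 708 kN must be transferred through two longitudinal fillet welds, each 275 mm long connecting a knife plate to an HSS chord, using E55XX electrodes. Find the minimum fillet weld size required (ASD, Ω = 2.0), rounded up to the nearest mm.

E55XX → F_EXX = 550 MPa.
Total weld length L = 550 mm.
Required throat t_e = P × Ω / (0.6 F_EXX × L) = 708 × 2.0 / (0.6 × 550 × 550 × 10⁻³) = 7.802 mm.
Required leg w = t_e / 0.707 = 11.03 mm → use 12 mm.

w = 12 mm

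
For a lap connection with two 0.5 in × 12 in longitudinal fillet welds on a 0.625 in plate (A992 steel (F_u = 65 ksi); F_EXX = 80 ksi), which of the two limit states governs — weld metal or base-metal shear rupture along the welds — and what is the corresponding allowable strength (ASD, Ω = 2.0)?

R_n/Ω ≈ 204 kips (weld metal governs)

t_e = 0.707 × 0.5 = 0.3535 in; L = 24 in.
Weld metal: R_n/Ω = (1/2.0) × 0.6 × 80 × 0.3535 × 24 = 203.6 kips.
Base metal (shear rupture): R_n/Ω = (1/2.0) × 0.6 × 65 × 0.625 × 24 = 292.5 kips.
Governing: weld metal.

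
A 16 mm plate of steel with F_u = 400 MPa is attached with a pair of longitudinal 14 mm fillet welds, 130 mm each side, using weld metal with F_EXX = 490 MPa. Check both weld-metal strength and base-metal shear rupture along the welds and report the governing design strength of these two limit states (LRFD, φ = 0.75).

φR_n ≈ 567 kN (weld metal governs)

t_e = 0.707 × 14 = 9.898 mm; L = 260 mm.
Weld metal: φR_n = 0.75 × 0.6 × 490 × 9.898 × 260 × 10⁻³ = 567.5 kN.
Base metal (shear rupture): φR_n = 0.75 × 0.6 × 400 × 16 × 260 × 10⁻³ = 748.8 kN.
Governing: weld metal.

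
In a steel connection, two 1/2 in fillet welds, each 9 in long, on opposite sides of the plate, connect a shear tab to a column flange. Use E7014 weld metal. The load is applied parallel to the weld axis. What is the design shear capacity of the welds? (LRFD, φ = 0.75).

φR_n ≈ 200 kips

E70XX → F_EXX = 70 ksi.
Effective throat t_e = 0.707 × 0.5 = 0.3535 in.
Total length L = 18 in; A_we = 0.3535 × 18 = 6.363 in².
F_nw = 0.6 F_EXX = 0.6 × 70 = 42 ksi.
φR_n = 0.75 × 42 × 6.363 = 200.4 kips.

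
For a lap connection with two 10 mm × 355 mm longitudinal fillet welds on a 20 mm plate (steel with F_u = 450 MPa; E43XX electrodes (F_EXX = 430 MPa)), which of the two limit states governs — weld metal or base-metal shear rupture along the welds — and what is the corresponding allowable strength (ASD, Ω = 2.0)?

R_n/Ω ≈ 648 kN (weld metal governs)

t_e = 0.707 × 10 = 7.07 mm; L = 710 mm.
Weld metal: R_n/Ω = (1/2.0) × 0.6 × 430 × 7.07 × 710 × 10⁻³ = 647.5 kN.
Base metal (shear rupture): R_n/Ω = (1/2.0) × 0.6 × 450 × 20 × 710 × 10⁻³ = 1917 kN.
Governing: weld metal.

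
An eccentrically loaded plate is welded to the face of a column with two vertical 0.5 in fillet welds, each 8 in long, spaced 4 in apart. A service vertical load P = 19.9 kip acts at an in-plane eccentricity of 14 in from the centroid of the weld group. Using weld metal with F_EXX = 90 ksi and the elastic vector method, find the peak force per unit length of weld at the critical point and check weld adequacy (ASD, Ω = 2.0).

f_max ≈ 8.97 kip/in; adequate

Total weld length L_w = 16 in. Treat welds as unit-width lines.
Polar moment about centroid: J = 2[d³/12 + d(b/2)²] = 2[8³/12 + 8×2²] = 149.3 in³.
Direct shear f_v = P/L_w = 19.9 / 16 = 1.244 kip/in (vertical).
Torsion M = P·e = 19.9 × 14 = 278.6 kip·in.
Critical point at (x, y) = (2, 4) from centroid. f_tx = M·y/J = 7.463 kip/in; f_ty = M·x/J = 3.731 kip/in.
Resultant f_max = √[f_tx² + (f_v + f_ty)²] = √[7.463² + (1.244 + 3.731)²] = 8.969 kip/in.
Capacity per unit length: r_n/Ω = (1/2.0) × 0.6 × 90 × (0.707 × 0.5) = 9.544 kip/in.
8.969 ≤ 9.544 → adequate.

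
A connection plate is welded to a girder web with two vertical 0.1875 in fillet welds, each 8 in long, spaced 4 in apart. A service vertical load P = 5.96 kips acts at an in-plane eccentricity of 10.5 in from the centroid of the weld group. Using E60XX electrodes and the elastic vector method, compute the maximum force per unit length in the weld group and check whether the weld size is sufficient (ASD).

f_max ≈ 2.07 kip/in; adequate

E60XX → F_EXX = 60 ksi.
Total weld length L_w = 16 in. Treat welds as unit-width lines.
Polar moment about centroid: J = 2[d³/12 + d(b/2)²] = 2[8³/12 + 8×2²] = 149.3 in³.
Direct shear f_v = P/L_w = 5.96 / 16 = 0.3725 kip/in (vertical).
Torsion M = P·e = 5.96 × 10.5 = 62.58 kip·in.
Critical point at (x, y) = (2, 4) from centroid. f_tx = M·y/J = 1.676 kip/in; f_ty = M·x/J = 0.8381 kip/in.
Resultant f_max = √[f_tx² + (f_v + f_ty)²] = √[1.676² + (0.3725 + 0.8381)²] = 2.068 kip/in.
Capacity per unit length: r_n/Ω = (1/2.0) × 0.6 × 60 × (0.707 × 0.1875) = 2.386 kip/in.
2.068 ≤ 2.386 → adequate.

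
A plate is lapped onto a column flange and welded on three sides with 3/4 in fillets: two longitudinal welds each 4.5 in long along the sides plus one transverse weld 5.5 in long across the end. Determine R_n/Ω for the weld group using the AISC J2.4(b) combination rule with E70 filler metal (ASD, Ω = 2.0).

E70XX → F_EXX = 70 ksi.
t_e = 0.707 × 0.75 = 0.5302 in.
R_nwl = 0.6 × 70 × 0.5302 × 9 = 200.4 kips (longitudinal, 2 welds).
R_nwt = 0.6 × 70 × 0.5302 × 5.5 = 122.5 kips (transverse, base value).
(i) R_nwl + R_nwt = 322.9 kips; (ii) 0.85 R_nwl + 1.5 R_nwt = 354.1 kips.
R_n = max = 354.1 kips [governs: (ii)]; R_n/Ω = 177.1 kips.

R_n/Ω ≈ 177 kips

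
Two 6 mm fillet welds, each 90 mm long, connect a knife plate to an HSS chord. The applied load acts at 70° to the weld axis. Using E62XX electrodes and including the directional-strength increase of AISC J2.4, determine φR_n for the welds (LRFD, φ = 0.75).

φR_n ≈ 310 kN

E62XX → F_EXX = 620 MPa.
t_e = 0.707 × 6 = 4.242 mm; A_we = 4.242 × 180 = 763.6 mm².
Directional factor: 1.0 + 0.5 sin^1.5(70°) = 1.455.
F_nw = 0.6 × 620 × 1.455 = 541.4 MPa.
φR_n = 0.75 × 541.4 × 763.6 × 10⁻³ = 310.1 kN.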